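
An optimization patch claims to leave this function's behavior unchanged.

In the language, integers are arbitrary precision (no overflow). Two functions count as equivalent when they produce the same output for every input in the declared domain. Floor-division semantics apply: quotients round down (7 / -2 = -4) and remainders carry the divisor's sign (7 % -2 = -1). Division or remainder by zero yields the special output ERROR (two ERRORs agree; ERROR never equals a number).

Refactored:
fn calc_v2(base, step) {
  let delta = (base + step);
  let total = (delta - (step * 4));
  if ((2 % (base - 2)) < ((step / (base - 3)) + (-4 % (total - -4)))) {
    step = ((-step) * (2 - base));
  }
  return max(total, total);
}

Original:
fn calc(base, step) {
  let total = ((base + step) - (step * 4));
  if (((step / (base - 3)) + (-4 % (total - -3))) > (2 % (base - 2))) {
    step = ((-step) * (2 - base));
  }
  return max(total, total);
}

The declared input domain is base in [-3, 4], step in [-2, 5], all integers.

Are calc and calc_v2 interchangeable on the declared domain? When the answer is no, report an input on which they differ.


Not equivalent: base=-3, step=0 separates them (ERROR vs -3).
calc: total = -3; division by zero -> ERROR
calc_v2: delta = -3; total = -3; ((2 % (base - 2)) < ((step / (base - 3)) + (-4 % (total - -4)))) -> true; step = 0; return -3
verdict: not equivalent; witness: base=-3, step=0


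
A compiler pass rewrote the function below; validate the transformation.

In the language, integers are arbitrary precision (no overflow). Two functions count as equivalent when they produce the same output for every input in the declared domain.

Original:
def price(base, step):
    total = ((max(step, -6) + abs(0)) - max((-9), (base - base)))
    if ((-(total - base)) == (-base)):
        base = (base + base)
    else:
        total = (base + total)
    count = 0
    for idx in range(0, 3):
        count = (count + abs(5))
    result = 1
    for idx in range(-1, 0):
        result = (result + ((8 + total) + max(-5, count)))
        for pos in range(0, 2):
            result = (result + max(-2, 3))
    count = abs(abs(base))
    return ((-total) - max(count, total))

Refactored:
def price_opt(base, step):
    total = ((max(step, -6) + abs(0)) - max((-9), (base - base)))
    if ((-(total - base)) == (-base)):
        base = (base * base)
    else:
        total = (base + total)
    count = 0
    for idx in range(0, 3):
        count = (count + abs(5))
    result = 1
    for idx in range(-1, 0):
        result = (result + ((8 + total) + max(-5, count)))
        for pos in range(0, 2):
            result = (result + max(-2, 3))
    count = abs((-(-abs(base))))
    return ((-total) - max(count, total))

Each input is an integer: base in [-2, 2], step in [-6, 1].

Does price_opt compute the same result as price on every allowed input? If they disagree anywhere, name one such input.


The rewrite breaks on base=-1, step=-2, where the results are 0 and 1.
price: total becomes -2; next ((-(total - base)) == (-base)) evaluates to true; next base becomes -2; next count becomes 0; next at idx=0:; next count becomes 5; next at idx=1:; next count becomes 10; next at idx=2:; next count becomes 15; next result becomes 1; next at idx=-1:; next result becomes 22; next at pos=0:; next result becomes 25; next at pos=1:; next result becomes 28; next count becomes 2; next final value 0
price_opt: total becomes -2; next ((-(total - base)) == (-base)) evaluates to true; next base becomes 1; next count becomes 0; next at idx=0:; next count becomes 5; next at idx=1:; next count becomes 10; next at idx=2:; next count becomes 15; next result becomes 1; next at idx=-1:; next result becomes 22; next at pos=0:; next result becomes 25; next at pos=1:; next result becomes 28; next count becomes 1; next final value 1
verdict: not equivalent; witness: base=-1, step=-2


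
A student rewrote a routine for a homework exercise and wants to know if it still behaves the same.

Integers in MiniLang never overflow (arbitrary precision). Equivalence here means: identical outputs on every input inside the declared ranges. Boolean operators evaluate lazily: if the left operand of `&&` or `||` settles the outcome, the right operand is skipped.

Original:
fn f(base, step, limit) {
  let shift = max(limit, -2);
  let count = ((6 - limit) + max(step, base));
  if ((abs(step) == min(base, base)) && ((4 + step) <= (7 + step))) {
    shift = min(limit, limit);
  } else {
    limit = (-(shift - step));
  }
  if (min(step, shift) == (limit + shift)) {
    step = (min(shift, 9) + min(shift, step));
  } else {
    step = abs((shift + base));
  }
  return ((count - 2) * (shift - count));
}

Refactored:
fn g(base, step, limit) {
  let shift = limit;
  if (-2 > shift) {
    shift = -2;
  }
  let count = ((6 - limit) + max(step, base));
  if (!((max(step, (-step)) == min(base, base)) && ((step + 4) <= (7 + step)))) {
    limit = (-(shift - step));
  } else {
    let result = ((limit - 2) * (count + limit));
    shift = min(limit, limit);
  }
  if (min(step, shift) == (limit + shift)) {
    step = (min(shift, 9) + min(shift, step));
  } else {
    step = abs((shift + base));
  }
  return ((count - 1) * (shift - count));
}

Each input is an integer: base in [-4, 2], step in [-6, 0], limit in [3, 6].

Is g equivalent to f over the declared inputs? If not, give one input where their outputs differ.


Try base=-4, step=-6, limit=3.
f: shift becomes 3; next count becomes -1; next ((abs(step) == min(base, base)) && ((4 + step) <= (7 + step))) evaluates to false; next limit becomes -9; next (min(step, shift) == (limit + shift)) evaluates to true; next step becomes -3; next final value -12
g: shift becomes 3; next (-2 > shift) evaluates to false; next count becomes -1; next (!((max(step, (-step)) == min(base, base)) && ((step + 4) <= (7 + step)))) evaluates to true; next limit becomes -9; next (min(step, shift) == (limit + shift)) evaluates to true; next step becomes -3; next final value -8
-12 against -8: the behavior changed.
verdict: not equivalent; witness: base=-4, step=-6, limit=3


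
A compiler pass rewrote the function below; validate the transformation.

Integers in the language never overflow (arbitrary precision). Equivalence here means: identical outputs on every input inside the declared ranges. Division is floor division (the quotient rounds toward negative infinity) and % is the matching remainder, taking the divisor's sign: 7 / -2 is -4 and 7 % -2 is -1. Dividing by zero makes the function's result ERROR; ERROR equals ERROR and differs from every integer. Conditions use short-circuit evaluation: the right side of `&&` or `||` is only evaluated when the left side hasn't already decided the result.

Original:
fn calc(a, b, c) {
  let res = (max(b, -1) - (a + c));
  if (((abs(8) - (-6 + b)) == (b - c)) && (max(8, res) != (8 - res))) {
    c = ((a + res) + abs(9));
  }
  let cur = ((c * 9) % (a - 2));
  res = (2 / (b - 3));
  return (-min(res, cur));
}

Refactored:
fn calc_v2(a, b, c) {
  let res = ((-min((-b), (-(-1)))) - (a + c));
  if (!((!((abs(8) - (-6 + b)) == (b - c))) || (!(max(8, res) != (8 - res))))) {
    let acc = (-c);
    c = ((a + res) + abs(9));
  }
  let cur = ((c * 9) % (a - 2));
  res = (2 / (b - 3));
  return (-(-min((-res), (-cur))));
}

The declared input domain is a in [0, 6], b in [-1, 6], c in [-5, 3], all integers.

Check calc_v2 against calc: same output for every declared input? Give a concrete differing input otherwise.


At a=0, b=-1, c=-4: calc gives 1, calc_v2 gives 0.
verdict: not equivalent; witness: a=0, b=-1, c=-4


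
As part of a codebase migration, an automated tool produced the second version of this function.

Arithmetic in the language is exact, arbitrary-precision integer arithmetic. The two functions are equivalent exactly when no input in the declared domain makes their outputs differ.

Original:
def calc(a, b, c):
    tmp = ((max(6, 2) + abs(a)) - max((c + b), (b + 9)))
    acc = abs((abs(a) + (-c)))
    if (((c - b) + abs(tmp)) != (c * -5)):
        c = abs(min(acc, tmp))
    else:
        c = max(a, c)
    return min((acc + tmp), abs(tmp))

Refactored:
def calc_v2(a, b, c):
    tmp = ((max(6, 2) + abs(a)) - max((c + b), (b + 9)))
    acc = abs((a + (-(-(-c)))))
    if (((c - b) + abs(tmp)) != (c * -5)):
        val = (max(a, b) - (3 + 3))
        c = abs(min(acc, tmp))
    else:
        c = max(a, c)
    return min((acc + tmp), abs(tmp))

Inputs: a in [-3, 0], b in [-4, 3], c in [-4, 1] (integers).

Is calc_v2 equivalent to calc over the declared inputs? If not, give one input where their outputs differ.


At a=-3, b=1, c=-4: calc gives 1, calc_v2 gives 0.
verdict: not equivalent; witness: a=-3, b=1, c=-4


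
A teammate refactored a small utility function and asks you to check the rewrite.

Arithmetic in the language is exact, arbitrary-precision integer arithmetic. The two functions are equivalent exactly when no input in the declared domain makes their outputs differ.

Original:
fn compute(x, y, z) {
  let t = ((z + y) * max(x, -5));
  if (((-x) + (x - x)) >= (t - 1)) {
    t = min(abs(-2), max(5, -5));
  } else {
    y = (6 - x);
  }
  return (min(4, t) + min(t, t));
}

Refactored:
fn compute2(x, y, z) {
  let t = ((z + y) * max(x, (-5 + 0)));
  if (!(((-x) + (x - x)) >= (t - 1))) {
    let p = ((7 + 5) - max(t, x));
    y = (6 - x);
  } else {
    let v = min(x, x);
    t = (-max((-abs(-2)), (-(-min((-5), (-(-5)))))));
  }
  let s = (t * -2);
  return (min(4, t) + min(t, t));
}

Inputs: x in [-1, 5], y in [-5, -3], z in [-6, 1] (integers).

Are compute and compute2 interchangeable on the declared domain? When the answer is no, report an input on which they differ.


Changes here: min/max/abs usage differs, plus statement counts differ, plus boolean connective usage differs, plus constant usage differs, plus local variable names differ, plus arithmetic usage differs; the full 168-point sweep finds no disagreement.
verdict: equivalent


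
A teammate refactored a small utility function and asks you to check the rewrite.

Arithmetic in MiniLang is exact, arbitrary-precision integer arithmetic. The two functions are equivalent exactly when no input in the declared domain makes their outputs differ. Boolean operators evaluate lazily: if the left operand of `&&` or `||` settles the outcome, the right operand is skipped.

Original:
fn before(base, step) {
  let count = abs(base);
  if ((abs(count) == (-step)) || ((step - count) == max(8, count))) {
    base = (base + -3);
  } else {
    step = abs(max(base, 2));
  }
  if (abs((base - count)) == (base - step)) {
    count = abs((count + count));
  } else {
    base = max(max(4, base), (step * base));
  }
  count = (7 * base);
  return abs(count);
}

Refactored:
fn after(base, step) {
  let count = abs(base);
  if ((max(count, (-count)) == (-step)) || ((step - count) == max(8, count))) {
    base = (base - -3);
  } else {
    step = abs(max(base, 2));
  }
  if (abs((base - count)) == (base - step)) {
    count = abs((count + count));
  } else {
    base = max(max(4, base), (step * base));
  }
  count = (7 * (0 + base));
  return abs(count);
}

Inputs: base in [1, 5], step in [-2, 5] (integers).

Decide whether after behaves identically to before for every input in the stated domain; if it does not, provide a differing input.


Not equivalent: base=2, step=-2 separates them (28 vs 35).
before: count becomes 2; next ((abs(count) == (-step)) || ((step - count) == max(8, count))) evaluates to true; next base becomes -1; next (abs((base - count)) == (base - step)) evaluates to false; next base becomes 4; next count becomes 28; next final value 28
after: count becomes 2; next ((max(count, (-count)) == (-step)) || ((step - count) == max(8, count))) evaluates to true; next base becomes 5; next (abs((base - count)) == (base - step)) evaluates to false; next base becomes 5; next count becomes 35; next final value 35
verdict: not equivalent; witness: base=2, step=-2


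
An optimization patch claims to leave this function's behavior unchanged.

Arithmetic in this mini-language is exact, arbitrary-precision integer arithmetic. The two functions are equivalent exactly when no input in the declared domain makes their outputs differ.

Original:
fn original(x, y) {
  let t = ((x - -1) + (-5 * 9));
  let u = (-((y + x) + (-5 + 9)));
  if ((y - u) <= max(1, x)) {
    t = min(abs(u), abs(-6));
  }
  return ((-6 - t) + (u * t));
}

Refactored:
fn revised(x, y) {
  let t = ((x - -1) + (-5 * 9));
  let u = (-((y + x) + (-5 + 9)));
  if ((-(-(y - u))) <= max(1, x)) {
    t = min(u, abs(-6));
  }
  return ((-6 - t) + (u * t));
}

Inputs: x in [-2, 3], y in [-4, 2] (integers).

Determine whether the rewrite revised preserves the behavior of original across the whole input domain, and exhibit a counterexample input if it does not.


On input x=-2, y=-1, original returns -8 while revised returns -4.
verdict: not equivalent; witness: x=-2, y=-1


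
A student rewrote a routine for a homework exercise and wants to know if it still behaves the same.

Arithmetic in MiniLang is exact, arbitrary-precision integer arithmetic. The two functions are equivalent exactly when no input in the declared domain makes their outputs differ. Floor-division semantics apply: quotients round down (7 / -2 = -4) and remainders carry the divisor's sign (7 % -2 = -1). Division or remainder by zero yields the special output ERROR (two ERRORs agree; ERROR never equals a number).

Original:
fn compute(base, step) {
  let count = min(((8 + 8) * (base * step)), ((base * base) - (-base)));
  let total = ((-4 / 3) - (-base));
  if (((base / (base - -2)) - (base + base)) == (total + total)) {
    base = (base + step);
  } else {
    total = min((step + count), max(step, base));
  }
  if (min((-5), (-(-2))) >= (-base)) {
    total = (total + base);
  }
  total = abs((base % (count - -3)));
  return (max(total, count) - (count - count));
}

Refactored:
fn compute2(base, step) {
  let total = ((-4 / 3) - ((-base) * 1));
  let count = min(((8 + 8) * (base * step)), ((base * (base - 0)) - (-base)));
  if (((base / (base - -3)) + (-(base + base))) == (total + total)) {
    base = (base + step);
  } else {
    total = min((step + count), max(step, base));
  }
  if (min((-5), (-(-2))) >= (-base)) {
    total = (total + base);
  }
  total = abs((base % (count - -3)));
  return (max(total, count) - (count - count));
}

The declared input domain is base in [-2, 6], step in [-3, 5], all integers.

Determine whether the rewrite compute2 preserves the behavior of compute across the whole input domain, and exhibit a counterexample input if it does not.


Not equivalent: base=-2, step=-3 separates them (ERROR vs 3).
compute: count=2, then total=-4, then a zero divisor aborts: ERROR
compute2: total=-4, then count=2, then (((base / (base - -3)) + (-(base + base))) == (total + total)) is false, then total=-2, then (min((-5), (-(-2))) >= (-base)) is false, then total=3, then returns 3
verdict: not equivalent; witness: base=-2, step=-3


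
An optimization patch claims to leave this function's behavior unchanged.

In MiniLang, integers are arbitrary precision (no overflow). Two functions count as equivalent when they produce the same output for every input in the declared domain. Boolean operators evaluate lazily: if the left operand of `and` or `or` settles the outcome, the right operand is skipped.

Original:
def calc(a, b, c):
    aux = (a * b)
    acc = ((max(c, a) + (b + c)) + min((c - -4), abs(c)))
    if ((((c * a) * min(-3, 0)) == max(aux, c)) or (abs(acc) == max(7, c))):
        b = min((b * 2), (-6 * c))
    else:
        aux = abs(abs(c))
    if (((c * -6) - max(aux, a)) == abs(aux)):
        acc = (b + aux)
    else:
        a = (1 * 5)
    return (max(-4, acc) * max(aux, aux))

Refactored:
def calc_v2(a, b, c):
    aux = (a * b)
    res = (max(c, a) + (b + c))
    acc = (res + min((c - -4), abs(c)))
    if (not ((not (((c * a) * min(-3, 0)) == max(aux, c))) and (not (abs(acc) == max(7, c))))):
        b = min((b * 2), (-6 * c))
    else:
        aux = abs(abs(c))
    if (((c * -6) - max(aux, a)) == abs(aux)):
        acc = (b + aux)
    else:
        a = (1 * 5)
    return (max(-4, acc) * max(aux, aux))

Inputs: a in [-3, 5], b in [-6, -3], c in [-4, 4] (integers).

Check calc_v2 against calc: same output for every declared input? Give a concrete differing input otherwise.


Reading the diff, among the changes: statement counts differ, plus local variable names differ, plus boolean connective usage differs.
One worked example (a=4, b=-4, c=-4) — calc: aux = -16; acc = -4; ((((c * a) * min(-3, 0)) == max(aux, c)) or (abs(acc) == max(7, c))) -> false; aux = 4; (((c * -6) - max(aux, a)) == abs(aux)) -> false; a = 5; return -16; calc_v2: aux = -16; res = -4; acc = -4; (not ((not (((c * a) * min(-3, 0)) == max(aux, c))) and (not (abs(acc) == max(7, c))))) -> false; aux = 4; (((c * -6) - max(aux, a)) == abs(aux)) -> false; a = 5; return -16; agreement on -16.
Every one of the 324 inputs gives matching results.
verdict: equivalent


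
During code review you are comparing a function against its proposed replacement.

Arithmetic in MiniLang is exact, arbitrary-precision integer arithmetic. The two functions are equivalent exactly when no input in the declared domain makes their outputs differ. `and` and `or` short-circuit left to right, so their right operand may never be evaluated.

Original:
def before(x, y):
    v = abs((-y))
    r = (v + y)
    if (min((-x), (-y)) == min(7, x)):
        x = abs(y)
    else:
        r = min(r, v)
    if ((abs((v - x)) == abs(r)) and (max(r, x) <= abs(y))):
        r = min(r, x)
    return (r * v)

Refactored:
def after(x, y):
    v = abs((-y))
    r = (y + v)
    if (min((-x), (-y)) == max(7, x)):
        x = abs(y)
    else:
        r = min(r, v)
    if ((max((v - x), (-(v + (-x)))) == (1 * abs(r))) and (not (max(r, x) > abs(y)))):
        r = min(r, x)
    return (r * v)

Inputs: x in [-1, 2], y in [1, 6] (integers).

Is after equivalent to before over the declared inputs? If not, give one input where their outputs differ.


Run the pair on x=-1, y=1.
before: v=1, then r=2, then (min((-x), (-y)) == min(7, x)) is true, then x=1, then ((abs((v - x)) == abs(r)) and (max(r, x) <= abs(y))) is false, then returns 2
after: v=1, then r=2, then (min((-x), (-y)) == max(7, x)) is false, then r=1, then ((max((v - x), (-(v + (-x)))) == (1 * abs(r))) and (not (max(r, x) > abs(y)))) is false, then returns 1
2 vs 1 — the two versions disagree here.
verdict: not equivalent; witness: x=-1, y=1


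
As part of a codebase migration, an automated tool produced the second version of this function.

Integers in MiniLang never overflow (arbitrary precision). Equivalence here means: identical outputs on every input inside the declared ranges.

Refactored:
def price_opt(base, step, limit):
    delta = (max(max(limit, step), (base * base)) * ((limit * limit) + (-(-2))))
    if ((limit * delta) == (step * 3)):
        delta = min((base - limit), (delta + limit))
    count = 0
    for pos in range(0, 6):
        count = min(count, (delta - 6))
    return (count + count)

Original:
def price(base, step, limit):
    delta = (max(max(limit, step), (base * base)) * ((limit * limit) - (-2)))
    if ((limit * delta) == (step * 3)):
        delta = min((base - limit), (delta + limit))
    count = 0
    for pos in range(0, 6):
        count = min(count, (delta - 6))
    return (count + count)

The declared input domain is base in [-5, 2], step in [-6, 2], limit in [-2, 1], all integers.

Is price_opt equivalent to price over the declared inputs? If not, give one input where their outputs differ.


The two versions differ — the changes include arithmetic usage differs.
As a probe, take base=-3, step=2, limit=1: price runs delta = 27; ((limit * delta) == (step * 3)) -> false; count = 0; [pos=0]; count = 0; [pos=1]; count = 0; [pos=2]; count = 0; [pos=3]; count = 0; [pos=4]; count = 0; [pos=5]; count = 0; return 0; price_opt runs delta = 27; ((limit * delta) == (step * 3)) -> false; count = 0; [pos=0]; count = 0; [pos=1]; count = 0; [pos=2]; count = 0; [pos=3]; count = 0; [pos=4]; count = 0; [pos=5]; count = 0; return 0; both end at 0.
Every one of the 288 inputs gives matching results.
verdict: equivalent


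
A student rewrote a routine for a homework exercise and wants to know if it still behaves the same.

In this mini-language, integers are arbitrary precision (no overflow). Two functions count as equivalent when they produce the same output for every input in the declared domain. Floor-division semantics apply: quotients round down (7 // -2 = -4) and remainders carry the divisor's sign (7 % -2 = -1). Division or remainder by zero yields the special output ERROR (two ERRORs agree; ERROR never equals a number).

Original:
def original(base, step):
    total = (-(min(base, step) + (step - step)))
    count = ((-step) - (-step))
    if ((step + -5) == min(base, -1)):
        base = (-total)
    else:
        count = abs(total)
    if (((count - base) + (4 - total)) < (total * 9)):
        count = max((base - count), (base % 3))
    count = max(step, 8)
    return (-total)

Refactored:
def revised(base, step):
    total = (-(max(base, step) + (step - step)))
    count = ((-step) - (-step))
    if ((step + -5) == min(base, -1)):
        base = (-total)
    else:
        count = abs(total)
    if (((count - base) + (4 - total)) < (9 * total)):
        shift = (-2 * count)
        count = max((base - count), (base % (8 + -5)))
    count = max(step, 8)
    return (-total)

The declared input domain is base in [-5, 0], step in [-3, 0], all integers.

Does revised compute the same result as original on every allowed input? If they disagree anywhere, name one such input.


Not equivalent: base=-5, step=-3 separates them (-5 vs -3).
original: total=5, then count=0, then ((step + -5) == min(base, -1)) is false, then count=5, then (((count - base) + (4 - total)) < (total * 9)) is true, then count=1, then count=8, then returns -5
revised: total=3, then count=0, then ((step + -5) == min(base, -1)) is false, then count=3, then (((count - base) + (4 - total)) < (9 * total)) is true, then shift=-6, then count=1, then count=8, then returns -3
verdict: not equivalent; witness: base=-5, step=-3


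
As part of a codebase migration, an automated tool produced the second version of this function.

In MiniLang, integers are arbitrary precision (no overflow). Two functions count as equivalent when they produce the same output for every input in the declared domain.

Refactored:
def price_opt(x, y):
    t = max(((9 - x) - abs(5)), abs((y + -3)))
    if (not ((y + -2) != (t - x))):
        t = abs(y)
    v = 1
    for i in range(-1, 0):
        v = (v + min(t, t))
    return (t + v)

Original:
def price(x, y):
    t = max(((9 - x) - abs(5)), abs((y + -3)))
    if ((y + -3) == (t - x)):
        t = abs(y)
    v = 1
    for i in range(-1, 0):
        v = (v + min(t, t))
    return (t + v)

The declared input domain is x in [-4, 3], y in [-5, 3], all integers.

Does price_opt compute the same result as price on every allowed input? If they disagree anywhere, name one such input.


Consider the input x=2, y=3.
price: t becomes 2; next ((y + -3) == (t - x)) evaluates to true; next t becomes 3; next v becomes 1; next at i=-1:; next v becomes 4; next final value 7
price_opt: t becomes 2; next (not ((y + -2) != (t - x))) evaluates to false; next v becomes 1; next at i=-1:; next v becomes 3; next final value 5
7 and 5 differ, so these are not the same function on this domain.
verdict: not equivalent; witness: x=2, y=3


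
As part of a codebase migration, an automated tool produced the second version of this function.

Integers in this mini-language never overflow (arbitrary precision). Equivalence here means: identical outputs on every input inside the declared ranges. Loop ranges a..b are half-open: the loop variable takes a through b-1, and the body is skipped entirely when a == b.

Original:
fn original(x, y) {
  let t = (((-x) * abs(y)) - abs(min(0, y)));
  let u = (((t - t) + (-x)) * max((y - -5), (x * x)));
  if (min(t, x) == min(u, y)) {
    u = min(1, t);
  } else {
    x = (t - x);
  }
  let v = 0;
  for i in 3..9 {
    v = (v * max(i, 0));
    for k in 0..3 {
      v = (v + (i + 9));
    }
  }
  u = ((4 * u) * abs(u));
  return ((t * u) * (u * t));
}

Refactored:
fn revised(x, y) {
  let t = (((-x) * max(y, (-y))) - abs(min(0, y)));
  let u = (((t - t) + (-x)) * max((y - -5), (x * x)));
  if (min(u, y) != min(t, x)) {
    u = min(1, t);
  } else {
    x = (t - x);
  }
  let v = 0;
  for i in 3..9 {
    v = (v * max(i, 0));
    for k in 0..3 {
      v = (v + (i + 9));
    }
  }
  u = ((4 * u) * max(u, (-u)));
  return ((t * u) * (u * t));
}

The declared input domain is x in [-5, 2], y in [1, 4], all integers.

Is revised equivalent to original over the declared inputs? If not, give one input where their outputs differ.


On input x=-5, y=1, original returns 97656250000 while revised returns 400.
verdict: not equivalent; witness: x=-5, y=1


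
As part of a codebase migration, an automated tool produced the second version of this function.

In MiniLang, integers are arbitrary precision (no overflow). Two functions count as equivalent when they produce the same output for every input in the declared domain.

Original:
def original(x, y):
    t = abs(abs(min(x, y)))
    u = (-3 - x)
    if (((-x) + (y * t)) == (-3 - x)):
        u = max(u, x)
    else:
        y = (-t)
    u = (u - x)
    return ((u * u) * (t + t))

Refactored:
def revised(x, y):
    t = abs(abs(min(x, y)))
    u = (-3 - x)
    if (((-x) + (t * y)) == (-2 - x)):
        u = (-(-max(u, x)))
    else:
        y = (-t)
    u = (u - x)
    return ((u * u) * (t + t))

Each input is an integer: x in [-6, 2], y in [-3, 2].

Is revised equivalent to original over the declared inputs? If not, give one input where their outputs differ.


Equivalent. The one real change (`-3` became `-2`) has no effect anywhere in the declared ranges.
Sweeping the whole domain (54 inputs) finds no disagreement.
Spot check at x=1, y=1 — original: t becomes 1; next u becomes -4; next (((-x) + (y * t)) == (-3 - x)) evaluates to false; next y becomes -1; next u becomes -5; next final value 50. revised: t becomes 1; next u becomes -4; next (((-x) + (t * y)) == (-2 - x)) evaluates to false; next y becomes -1; next u becomes -5; next final value 50. Both give 50.
verdict: equivalent


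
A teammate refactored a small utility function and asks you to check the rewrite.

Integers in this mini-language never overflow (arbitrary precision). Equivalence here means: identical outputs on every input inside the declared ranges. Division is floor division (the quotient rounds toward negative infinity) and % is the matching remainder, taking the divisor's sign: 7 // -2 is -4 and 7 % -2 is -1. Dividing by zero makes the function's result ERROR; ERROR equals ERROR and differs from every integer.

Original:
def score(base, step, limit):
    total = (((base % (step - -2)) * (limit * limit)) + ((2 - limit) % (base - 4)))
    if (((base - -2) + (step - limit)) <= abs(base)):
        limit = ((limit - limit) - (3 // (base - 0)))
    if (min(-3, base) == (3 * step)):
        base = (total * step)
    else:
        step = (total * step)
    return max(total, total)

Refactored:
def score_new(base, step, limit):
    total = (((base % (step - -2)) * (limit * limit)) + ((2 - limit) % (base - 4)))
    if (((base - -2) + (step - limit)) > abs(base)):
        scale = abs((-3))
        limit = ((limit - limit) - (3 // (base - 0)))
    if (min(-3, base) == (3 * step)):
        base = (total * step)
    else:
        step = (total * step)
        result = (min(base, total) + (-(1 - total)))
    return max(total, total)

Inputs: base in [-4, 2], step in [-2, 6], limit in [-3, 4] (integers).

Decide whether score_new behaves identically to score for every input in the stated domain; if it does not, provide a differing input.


The rewrite breaks on base=0, step=-1, limit=-3, where the results are -3 and ERROR.
score: total=-3, then (((base - -2) + (step - limit)) <= abs(base)) is false, then (min(-3, base) == (3 * step)) is true, then base=3, then returns -3
score_new: total=-3, then (((base - -2) + (step - limit)) > abs(base)) is true, then scale=3, then a zero divisor aborts: ERROR
verdict: not equivalent; witness: base=0, step=-1, limit=-3


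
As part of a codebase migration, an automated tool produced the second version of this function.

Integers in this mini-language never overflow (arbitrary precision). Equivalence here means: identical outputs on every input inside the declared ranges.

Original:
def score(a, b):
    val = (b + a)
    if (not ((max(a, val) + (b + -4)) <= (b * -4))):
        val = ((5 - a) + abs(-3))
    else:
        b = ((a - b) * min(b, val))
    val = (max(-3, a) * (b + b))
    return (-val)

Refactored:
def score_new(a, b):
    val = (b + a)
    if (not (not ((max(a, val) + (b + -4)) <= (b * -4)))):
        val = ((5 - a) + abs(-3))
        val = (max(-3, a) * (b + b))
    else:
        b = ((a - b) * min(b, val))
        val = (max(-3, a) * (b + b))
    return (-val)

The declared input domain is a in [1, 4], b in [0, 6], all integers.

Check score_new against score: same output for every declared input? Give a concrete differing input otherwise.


The rewrite breaks on a=1, b=1, where the results are -2 and 0.
score: val=2, then (not ((max(a, val) + (b + -4)) <= (b * -4))) is true, then val=7, then val=2, then returns -2
score_new: val=2, then (not (not ((max(a, val) + (b + -4)) <= (b * -4)))) is false, then b=0, then val=0, then returns 0
verdict: not equivalent; witness: a=1, b=1


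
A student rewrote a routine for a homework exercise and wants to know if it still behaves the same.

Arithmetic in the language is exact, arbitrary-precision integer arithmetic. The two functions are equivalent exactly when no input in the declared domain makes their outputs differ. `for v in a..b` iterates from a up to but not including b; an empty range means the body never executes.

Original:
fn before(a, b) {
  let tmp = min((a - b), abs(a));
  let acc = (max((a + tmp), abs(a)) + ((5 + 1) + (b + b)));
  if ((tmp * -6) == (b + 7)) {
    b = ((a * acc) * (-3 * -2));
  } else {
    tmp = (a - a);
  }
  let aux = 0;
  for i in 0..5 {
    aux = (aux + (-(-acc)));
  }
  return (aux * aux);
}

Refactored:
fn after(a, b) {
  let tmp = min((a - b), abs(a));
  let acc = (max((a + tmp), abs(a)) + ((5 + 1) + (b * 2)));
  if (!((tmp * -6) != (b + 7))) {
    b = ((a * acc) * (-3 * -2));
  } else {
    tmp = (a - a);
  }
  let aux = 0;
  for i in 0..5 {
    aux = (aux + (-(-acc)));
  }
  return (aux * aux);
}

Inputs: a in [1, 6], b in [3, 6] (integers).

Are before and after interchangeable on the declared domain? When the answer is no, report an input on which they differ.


Reading the diff, among the changes: arithmetic usage differs; and constant usage differs; and boolean connective usage differs; and comparison usage differs.
Tracing a=5, b=3: before: tmp becomes 2; next acc becomes 19; next ((tmp * -6) == (b + 7)) evaluates to false; next tmp becomes 0; next aux becomes 0; next at i=0:; next aux becomes 19; next at i=1:; next aux becomes 38; next at i=2:; next aux becomes 57; next at i=3:; next aux becomes 76; next at i=4:; next aux becomes 95; next final value 9025 | after: tmp becomes 2; next acc becomes 19; next (!((tmp * -6) != (b + 7))) evaluates to false; next tmp becomes 0; next aux becomes 0; next at i=0:; next aux becomes 19; next at i=1:; next aux becomes 38; next at i=2:; next aux becomes 57; next at i=3:; next aux becomes 76; next at i=4:; next aux becomes 95; next final value 9025 — matching result 9025.
Sweeping the whole domain (24 inputs) finds no disagreement.
verdict: equivalent


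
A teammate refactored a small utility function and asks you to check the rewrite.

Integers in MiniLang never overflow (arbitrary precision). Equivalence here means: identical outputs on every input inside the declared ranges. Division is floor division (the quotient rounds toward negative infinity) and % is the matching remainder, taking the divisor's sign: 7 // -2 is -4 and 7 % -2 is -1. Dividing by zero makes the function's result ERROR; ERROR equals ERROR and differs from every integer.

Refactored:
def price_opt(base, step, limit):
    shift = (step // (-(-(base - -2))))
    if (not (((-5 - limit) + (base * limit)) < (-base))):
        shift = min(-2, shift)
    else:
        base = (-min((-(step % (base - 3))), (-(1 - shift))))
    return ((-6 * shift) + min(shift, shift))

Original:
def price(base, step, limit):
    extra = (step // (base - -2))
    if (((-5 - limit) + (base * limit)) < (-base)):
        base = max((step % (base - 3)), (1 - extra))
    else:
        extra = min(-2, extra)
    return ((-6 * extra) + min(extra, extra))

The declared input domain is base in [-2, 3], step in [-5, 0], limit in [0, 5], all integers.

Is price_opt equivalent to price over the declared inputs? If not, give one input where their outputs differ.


Side by side, the visible changes include: local variable names differ; min/max/abs usage differs; boolean connective usage differs.
As a probe, take base=-2, step=-4, limit=2: price runs hits division by zero so the output is ERROR; price_opt runs hits division by zero so the output is ERROR; both end at ERROR.
Checked all 216 inputs in the declared domain: the outputs agree on every one.
verdict: equivalent


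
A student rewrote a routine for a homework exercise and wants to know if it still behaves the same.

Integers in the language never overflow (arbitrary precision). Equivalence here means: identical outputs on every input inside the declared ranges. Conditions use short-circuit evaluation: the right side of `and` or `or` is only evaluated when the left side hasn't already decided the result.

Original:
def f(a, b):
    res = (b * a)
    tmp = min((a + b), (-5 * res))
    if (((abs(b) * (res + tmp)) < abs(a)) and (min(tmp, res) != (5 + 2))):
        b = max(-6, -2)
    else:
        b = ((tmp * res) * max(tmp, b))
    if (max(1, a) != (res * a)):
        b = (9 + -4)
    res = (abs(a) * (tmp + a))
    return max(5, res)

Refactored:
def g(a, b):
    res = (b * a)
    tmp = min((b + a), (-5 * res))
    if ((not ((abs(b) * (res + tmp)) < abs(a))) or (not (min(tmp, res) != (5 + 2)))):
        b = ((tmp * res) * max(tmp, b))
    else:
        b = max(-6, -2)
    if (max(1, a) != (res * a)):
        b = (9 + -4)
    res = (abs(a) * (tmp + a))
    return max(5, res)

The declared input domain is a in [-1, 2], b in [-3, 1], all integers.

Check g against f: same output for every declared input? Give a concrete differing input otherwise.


Although boolean connective usage differs, 20/20 inputs agree.
verdict: equivalent


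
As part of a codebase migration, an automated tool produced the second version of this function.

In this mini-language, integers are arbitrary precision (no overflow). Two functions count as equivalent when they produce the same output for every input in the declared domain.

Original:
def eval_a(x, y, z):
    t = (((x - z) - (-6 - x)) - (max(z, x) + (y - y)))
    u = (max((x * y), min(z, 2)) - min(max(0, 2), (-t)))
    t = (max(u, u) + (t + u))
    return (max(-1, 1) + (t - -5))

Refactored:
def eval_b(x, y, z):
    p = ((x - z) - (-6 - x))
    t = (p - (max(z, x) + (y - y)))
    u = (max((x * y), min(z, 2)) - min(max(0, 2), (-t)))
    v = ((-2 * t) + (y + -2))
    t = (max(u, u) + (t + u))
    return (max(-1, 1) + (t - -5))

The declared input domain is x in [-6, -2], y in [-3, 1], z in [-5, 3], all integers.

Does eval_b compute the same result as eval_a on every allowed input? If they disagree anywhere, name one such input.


This is a faithful refactor — statement counts differ, and arithmetic usage differs, and constant usage differs, and local variable names differ, but the computed results match everywhere.
Spot check at x=-4, y=-3, z=-5 — eval_a: t := 7 | u := 19 | t := 45 | result 51. eval_b: p := 3 | t := 7 | u := 19 | v := -19 | t := 45 | result 51. Both give 51.
Checked all 225 inputs in the declared domain: the outputs agree on every one.
verdict: equivalent


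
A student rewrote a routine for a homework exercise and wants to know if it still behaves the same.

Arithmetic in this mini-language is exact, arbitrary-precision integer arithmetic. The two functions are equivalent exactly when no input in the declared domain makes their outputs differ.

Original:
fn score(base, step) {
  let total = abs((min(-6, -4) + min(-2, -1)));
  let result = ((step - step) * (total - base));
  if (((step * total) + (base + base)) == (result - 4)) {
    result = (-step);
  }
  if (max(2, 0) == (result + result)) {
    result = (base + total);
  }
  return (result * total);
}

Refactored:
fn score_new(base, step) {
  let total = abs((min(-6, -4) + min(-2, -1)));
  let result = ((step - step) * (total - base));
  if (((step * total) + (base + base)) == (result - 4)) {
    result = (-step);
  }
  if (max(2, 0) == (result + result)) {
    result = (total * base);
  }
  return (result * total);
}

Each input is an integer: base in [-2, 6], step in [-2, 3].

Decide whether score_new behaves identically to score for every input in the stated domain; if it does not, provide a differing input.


Consider the input base=2, step=-1.
score: total=8, then result=0, then (((step * total) + (base + base)) == (result - 4)) is true, then result=1, then (max(2, 0) == (result + result)) is true, then result=10, then returns 80
score_new: total=8, then result=0, then (((step * total) + (base + base)) == (result - 4)) is true, then result=1, then (max(2, 0) == (result + result)) is true, then result=16, then returns 128
80 vs 128 — the two versions disagree here.
verdict: not equivalent; witness: base=2, step=-1


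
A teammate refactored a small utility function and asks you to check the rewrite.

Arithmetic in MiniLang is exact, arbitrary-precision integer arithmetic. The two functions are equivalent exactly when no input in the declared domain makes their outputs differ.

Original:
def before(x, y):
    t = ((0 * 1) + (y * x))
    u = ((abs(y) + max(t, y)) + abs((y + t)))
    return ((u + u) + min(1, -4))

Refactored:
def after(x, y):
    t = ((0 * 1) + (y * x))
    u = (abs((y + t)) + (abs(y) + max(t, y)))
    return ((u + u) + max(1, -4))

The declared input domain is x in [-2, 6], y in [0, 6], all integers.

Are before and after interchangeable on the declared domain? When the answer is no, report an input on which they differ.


Input x=-2, y=0: -4 from before versus 1 from after.
verdict: not equivalent; witness: x=-2, y=0


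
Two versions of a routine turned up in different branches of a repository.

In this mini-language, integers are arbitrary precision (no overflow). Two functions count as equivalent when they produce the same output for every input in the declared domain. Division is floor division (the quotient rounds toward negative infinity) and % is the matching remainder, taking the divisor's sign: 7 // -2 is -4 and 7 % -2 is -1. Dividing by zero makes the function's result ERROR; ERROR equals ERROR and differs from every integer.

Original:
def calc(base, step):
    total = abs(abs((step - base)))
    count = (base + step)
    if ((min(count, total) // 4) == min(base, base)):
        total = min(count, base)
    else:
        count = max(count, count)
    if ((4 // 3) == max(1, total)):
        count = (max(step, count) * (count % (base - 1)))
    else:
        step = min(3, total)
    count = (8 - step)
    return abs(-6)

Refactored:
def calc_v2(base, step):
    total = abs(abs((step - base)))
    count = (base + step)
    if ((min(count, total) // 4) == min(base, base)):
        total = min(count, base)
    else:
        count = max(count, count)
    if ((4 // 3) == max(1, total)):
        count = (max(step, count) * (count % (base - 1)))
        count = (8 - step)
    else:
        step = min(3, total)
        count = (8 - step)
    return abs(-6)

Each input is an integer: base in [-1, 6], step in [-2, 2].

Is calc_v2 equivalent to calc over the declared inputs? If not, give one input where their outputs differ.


This is a faithful refactor — constant usage differs; also arithmetic usage differs; also statement counts differ, but the computed results match everywhere.
One worked example (base=2, step=0) — calc: total = 2; count = 2; ((min(count, total) // 4) == min(base, base)) -> false; count = 2; ((4 // 3) == max(1, total)) -> false; step = 2; count = 6; return 6; calc_v2: total = 2; count = 2; ((min(count, total) // 4) == min(base, base)) -> false; count = 2; ((4 // 3) == max(1, total)) -> false; step = 2; count = 6; return 6; agreement on 6.
Every one of the 40 inputs gives matching results.
verdict: equivalent
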